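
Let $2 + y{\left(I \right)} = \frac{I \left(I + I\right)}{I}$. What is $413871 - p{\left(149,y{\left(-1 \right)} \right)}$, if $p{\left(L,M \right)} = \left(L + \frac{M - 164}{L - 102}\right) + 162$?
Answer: $\frac{19437488}{47} \approx 4.1356 \cdot 10^{5}$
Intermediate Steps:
$y{\left(I \right)} = -2 + 2 I$ ($y{\left(I \right)} = -2 + \frac{I \left(I + I\right)}{I} = -2 + \frac{I 2 I}{I} = -2 + \frac{2 I^{2}}{I} = -2 + 2 I$)
$p{\left(L,M \right)} = 162 + L + \frac{-164 + M}{-102 + L}$ ($p{\left(L,M \right)} = \left(L + \frac{-164 + M}{-102 + L}\right) + 162 = 162 + L + \frac{-164 + M}{-102 + L}$)
$413871 - p{\left(149,y{\left(-1 \right)} \right)} = 413871 - \frac{-16688 + \left(-2 + 2 \left(-1\right)\right) + 149^{2} + 60 \cdot 149}{-102 + 149} = 413871 - \frac{-16688 - 4 + 22201 + 8940}{47} = 413871 - \frac{1}{47} \cdot 14449 = 413871 - \frac{14449}{47} = \frac{19437488}{47}$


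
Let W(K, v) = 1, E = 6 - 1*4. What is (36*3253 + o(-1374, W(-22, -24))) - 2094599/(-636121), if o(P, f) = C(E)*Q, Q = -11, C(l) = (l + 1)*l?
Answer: 74454968681/636121 ≈ 1.1705e+5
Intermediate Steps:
E = 2 (E = 6 - 4 = 2)
C(l) = l*(1 + l) (C(l) = (1 + l)*l = l*(1 + l))
o(P, f) = -66 (o(P, f) = (2*(1 + 2))*(-11) = (2*3)*(-11) = 6*(-11) = -66)
(36*3253 + o(-1374, W(-22, -24))) - 2094599/(-636121) = (36*3253 - 66) - 2094599/(-636121) = (117108 - 66) - 2094599*(-1/636121) = 117042 + 2094599/636121 = 74454968681/636121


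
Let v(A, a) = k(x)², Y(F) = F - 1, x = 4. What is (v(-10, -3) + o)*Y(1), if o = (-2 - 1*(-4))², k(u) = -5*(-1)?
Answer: 0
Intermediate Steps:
k(u) = 5
Y(F) = -1 + F
v(A, a) = 25 (v(A, a) = 5² = 25)
o = 4 (o = (-2 + 4)² = 2² = 4)
(v(-10, -3) + o)*Y(1) = (25 + 4)*(-1 + 1) = 29*0 = 0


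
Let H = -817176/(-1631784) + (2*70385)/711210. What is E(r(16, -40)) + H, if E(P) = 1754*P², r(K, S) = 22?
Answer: 4105108037520932/4835587911 ≈ 8.4894e+5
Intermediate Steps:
H = 3378708236/4835587911 (H = -817176*(-1/1631784) + 140770*(1/711210) = 34049/67991 + 14077/71121 = 3378708236/4835587911 ≈ 0.69872)
E(r(16, -40)) + H = 1754*22² + 3378708236/4835587911 = 1754*484 + 3378708236/4835587911 = 848936 + 3378708236/4835587911 = 4105108037520932/4835587911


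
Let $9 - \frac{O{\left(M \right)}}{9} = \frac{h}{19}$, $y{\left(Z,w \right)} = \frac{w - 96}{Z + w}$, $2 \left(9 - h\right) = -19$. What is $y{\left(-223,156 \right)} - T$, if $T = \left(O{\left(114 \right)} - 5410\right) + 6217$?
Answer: $- \frac{2240817}{2546} \approx -880.13$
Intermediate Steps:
$h = \frac{37}{2}$ ($h = 9 - - \frac{19}{2} = 9 + \frac{19}{2} = \frac{37}{2} \approx 18.5$)
$y{\left(Z,w \right)} = \frac{-96 + w}{Z + w}$
$O{\left(M \right)} = \frac{2745}{38}$ ($O{\left(M \right)} = 81 - 9 \frac{37}{2 \cdot 19} = 81 - 9 \cdot \frac{37}{2} \cdot \frac{1}{19} = 81 - \frac{333}{38} = \frac{2745}{38}$)
$T = \frac{33411}{38}$ ($T = \left(\frac{2745}{38} - 5410\right) + 6217 = - \frac{202835}{38} + 6217 = \frac{33411}{38} \approx 879.24$)
$y{\left(-223,156 \right)} - T = \frac{-96 + 156}{-223 + 156} - \frac{33411}{38} = \frac{1}{-67} \cdot 60 - \frac{33411}{38} = \left(- \frac{1}{67}\right) 60 - \frac{33411}{38} = - \frac{60}{67} - \frac{33411}{38} = - \frac{2240817}{2546}$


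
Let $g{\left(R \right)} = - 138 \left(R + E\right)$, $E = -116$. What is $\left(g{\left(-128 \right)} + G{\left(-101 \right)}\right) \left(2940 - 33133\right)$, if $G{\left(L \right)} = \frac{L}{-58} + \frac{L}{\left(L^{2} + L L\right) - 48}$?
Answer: $- \frac{300065004054050}{295133} \approx -1.0167 \cdot 10^{9}$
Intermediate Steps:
$g{\left(R \right)} = 16008 - 138 R$ ($g{\left(R \right)} = - 138 \left(R - 116\right) = - 138 \left(-116 + R\right) = 16008 - 138 R$)
$G{\left(L \right)} = - \frac{L}{58} + \frac{L}{-48 + 2 L^{2}}$ ($G{\left(L \right)} = L \left(- \frac{1}{58}\right) + \frac{L}{\left(L^{2} + L^{2}\right) - 48} = - \frac{L}{58} + \frac{L}{2 L^{2} - 48} = - \frac{L}{58} + \frac{L}{-48 + 2 L^{2}}$)
$\left(g{\left(-128 \right)} + G{\left(-101 \right)}\right) \left(2940 - 33133\right) = \left(\left(16008 - -17664\right) + \frac{1}{58} \left(-101\right) \frac{1}{-24 + \left(-101\right)^{2}} \left(53 - \left(-101\right)^{2}\right)\right) \left(2940 - 33133\right) = \left(\left(16008 + 17664\right) + \frac{1}{58} \left(-101\right) \frac{1}{-24 + 10201} \left(53 - 10201\right)\right) \left(-30193\right) = \left(33672 + \frac{1}{58} \left(-101\right) \frac{1}{10177} \left(53 - 10201\right)\right) \left(-30193\right) = \left(33672 + \frac{1}{58} \left(-101\right) \frac{1}{10177} \left(-10148\right)\right) \left(-30193\right) = \left(33672 + \frac{512474}{295133}\right) \left(-30193\right) = \frac{9938230850}{295133} \left(-30193\right) = - \frac{300065004054050}{295133}$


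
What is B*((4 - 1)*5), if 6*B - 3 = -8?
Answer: -25/2 ≈ -12.500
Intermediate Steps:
B = -⅚ (B = ½ + (⅙)*(-8) = ½ - 4/3 = -⅚ ≈ -0.83333)
B*((4 - 1)*5) = -5*(4 - 1)*5/6 = -5*5/2 = -⅚*15 = -25/2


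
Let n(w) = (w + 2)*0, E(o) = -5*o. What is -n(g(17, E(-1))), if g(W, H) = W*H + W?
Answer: 0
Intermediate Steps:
g(W, H) = W + H*W (g(W, H) = H*W + W = W + H*W)
n(w) = 0 (n(w) = (2 + w)*0 = 0)
-n(g(17, E(-1))) = -1*0 = 0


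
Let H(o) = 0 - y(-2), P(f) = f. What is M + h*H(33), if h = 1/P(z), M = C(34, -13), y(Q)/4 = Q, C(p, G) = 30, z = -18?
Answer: 266/9 ≈ 29.556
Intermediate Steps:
y(Q) = 4*Q
M = 30
H(o) = 8 (H(o) = 0 - 4*(-2) = 0 - 1*(-8) = 0 + 8 = 8)
h = -1/18 (h = 1/(-18) = -1/18 ≈ -0.055556)
M + h*H(33) = 30 - 1/18*8 = 30 - 4/9 = 266/9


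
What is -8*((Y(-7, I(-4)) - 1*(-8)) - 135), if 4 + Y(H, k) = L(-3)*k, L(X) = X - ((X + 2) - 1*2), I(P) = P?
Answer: 1048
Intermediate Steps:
L(X) = 0 (L(X) = X - ((2 + X) - 2) = X - X = 0)
Y(H, k) = -4 (Y(H, k) = -4 + 0*k = -4 + 0 = -4)
-8*((Y(-7, I(-4)) - 1*(-8)) - 135) = -8*((-4 - 1*(-8)) - 135) = -8*((-4 + 8) - 135) = -8*(4 - 135) = -8*(-131) = 1048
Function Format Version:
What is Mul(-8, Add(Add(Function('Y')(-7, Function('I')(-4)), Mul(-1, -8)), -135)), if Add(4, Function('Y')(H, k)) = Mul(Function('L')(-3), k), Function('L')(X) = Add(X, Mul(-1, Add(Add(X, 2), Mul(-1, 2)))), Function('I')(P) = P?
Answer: 1048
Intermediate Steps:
Function('L')(X) = 0 (Function('L')(X) = Add(X, Mul(-1, Add(Add(2, X), -2))) = Add(X, Mul(-1, X)) = 0)
Function('Y')(H, k) = -4 (Function('Y')(H, k) = Add(-4, Mul(0, k)) = Add(-4, 0) = -4)
Mul(-8, Add(Add(Function('Y')(-7, Function('I')(-4)), Mul(-1, -8)), -135)) = Mul(-8, Add(Add(-4, Mul(-1, -8)), -135)) = Mul(-8, Add(Add(-4, 8), -135)) = Mul(-8, Add(4, -135)) = Mul(-8, -131) = 1048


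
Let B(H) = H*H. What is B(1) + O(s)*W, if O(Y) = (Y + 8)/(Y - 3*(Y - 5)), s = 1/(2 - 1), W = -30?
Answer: -257/13 ≈ -19.769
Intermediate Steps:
B(H) = H²
s = 1 (s = 1/1 = 1)
O(Y) = (8 + Y)/(15 - 2*Y) (O(Y) = (8 + Y)/(Y - 3*(-5 + Y)) = (8 + Y)/(Y + (15 - 3*Y)) = (8 + Y)/(15 - 2*Y))
B(1) + O(s)*W = 1² + ((-8 - 1*1)/(-15 + 2*1))*(-30) = 1 + ((-8 - 1)/(-15 + 2))*(-30) = 1 + (-9/(-13))*(-30) = 1 - 1/13*(-9)*(-30) = 1 + (9/13)*(-30) = 1 - 270/13 = -257/13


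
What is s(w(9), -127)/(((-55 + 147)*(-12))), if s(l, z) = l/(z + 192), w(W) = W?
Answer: -3/23920 ≈ -0.00012542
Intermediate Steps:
s(l, z) = l/(192 + z)
s(w(9), -127)/(((-55 + 147)*(-12))) = (9/(192 - 127))/(((-55 + 147)*(-12))) = (9/65)/((92*(-12))) = (9*(1/65))/(-1104) = (9/65)*(-1/1104) = -3/23920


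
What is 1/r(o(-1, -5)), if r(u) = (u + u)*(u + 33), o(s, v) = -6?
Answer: -1/324 ≈ -0.0030864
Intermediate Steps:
r(u) = 2*u*(33 + u) (r(u) = (2*u)*(33 + u) = 2*u*(33 + u))
1/r(o(-1, -5)) = 1/(2*(-6)*(33 - 6)) = 1/(2*(-6)*27) = 1/(-324) = -1/324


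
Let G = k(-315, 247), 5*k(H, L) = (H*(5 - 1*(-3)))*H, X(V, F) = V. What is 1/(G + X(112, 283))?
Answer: 1/158872 ≈ 6.2944e-6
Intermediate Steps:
k(H, L) = 8*H**2/5 (k(H, L) = ((H*(5 - 1*(-3)))*H)/5 = ((H*(5 + 3))*H)/5 = ((H*8)*H)/5 = ((8*H)*H)/5 = (8*H**2)/5 = 8*H**2/5)
G = 158760 (G = (8/5)*(-315)**2 = (8/5)*99225 = 158760)
1/(G + X(112, 283)) = 1/(158760 + 112) = 1/158872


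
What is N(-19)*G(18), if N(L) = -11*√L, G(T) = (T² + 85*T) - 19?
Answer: -20185*I*√19 ≈ -87984.0*I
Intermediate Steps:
G(T) = -19 + T² + 85*T
N(-19)*G(18) = (-11*I*√19)*(-19 + 18² + 85*18) = (-11*I*√19)*(-19 + 324 + 1530) = -11*I*√19*1835 = -20185*I*√19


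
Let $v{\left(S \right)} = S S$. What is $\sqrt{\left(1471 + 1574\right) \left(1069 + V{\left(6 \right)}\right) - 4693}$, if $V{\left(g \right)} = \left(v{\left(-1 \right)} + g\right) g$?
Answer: $\sqrt{3378302} \approx 1838.0$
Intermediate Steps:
$v{\left(S \right)} = S^{2}$
$V{\left(g \right)} = g \left(1 + g\right)$ ($V{\left(g \right)} = \left(\left(-1\right)^{2} + g\right) g = \left(1 + g\right) g = g \left(1 + g\right)$)
$\sqrt{\left(1471 + 1574\right) \left(1069 + V{\left(6 \right)}\right) - 4693} = \sqrt{\left(1471 + 1574\right) \left(1069 + 6 \left(1 + 6\right)\right) - 4693} = \sqrt{3045 \left(1069 + 6 \cdot 7\right) - 4693} = \sqrt{3045 \left(1069 + 42\right) - 4693} = \sqrt{3045 \cdot 1111 - 4693} = \sqrt{3382995 - 4693} = \sqrt{3378302}$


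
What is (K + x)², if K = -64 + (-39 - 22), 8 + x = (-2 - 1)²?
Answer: 15376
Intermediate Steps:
x = 1 (x = -8 + (-2 - 1)² = -8 + (-3)² = -8 + 9 = 1)
K = -125 (K = -64 - 61 = -125)
(K + x)² = (-125 + 1)² = (-124)² = 15376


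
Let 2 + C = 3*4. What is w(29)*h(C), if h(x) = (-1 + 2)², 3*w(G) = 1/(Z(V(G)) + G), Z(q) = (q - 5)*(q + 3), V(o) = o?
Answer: 1/2391 ≈ 0.00041824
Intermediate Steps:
C = 10 (C = -2 + 3*4 = -2 + 12 = 10)
Z(q) = (-5 + q)*(3 + q)
w(G) = 1/(3*(-15 + G² - G)) (w(G) = 1/(3*((-15 + G² - 2*G) + G)) = 1/(3*(-15 + G² - G)))
h(x) = 1 (h(x) = 1² = 1)
w(29)*h(C) = (1/(3*(-15 + 29² - 1*29)))*1 = (1/(3*(-15 + 841 - 29)))*1 = ((⅓)/797)*1 = ((⅓)*(1/797))*1 = (1/2391)*1 = 1/2391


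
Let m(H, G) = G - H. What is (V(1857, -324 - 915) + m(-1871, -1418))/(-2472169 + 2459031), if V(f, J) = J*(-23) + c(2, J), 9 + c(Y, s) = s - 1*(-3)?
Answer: -27705/13138 ≈ -2.1088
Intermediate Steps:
c(Y, s) = -6 + s (c(Y, s) = -9 + (s - 1*(-3)) = -9 + (s + 3) = -9 + (3 + s) = -6 + s)
V(f, J) = -6 - 22*J (V(f, J) = J*(-23) + (-6 + J) = -23*J + (-6 + J) = -6 - 22*J)
(V(1857, -324 - 915) + m(-1871, -1418))/(-2472169 + 2459031) = ((-6 - 22*(-324 - 915)) + (-1418 - 1*(-1871)))/(-2472169 + 2459031) = ((-6 - 22*(-1239)) + (-1418 + 1871))/(-13138) = ((-6 + 27258) + 453)*(-1/13138) = (27252 + 453)*(-1/13138) = 27705*(-1/13138) = -27705/13138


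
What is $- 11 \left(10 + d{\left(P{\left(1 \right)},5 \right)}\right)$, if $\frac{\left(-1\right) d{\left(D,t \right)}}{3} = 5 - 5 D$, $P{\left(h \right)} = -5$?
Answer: $880$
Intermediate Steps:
$d{\left(D,t \right)} = -15 + 15 D$ ($d{\left(D,t \right)} = - 3 \left(5 - 5 D\right) = -15 + 15 D$)
$- 11 \left(10 + d{\left(P{\left(1 \right)},5 \right)}\right) = - 11 \left(10 + \left(-15 + 15 \left(-5\right)\right)\right) = - 11 \left(10 - 90\right) = \left(-11\right) \left(-80\right) = 880$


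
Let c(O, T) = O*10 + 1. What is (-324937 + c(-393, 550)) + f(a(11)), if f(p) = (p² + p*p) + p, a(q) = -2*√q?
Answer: -328778 - 2*√11 ≈ -3.2878e+5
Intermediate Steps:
c(O, T) = 1 + 10*O (c(O, T) = 10*O + 1 = 1 + 10*O)
f(p) = p + 2*p² (f(p) = (p² + p²) + p = 2*p² + p = p + 2*p²)
(-324937 + c(-393, 550)) + f(a(11)) = (-324937 + (1 + 10*(-393))) + (-2*√11)*(1 + 2*(-2*√11)) = (-324937 + (1 - 3930)) + (-2*√11)*(1 - 4*√11) = (-324937 - 3929) - 2*√11*(1 - 4*√11) = -328866 - 2*√11*(1 - 4*√11)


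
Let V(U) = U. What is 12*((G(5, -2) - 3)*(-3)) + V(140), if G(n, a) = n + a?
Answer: 140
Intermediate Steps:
G(n, a) = a + n
12*((G(5, -2) - 3)*(-3)) + V(140) = 12*(((-2 + 5) - 3)*(-3)) + 140 = 12*((3 - 3)*(-3)) + 140 = 12*(0*(-3)) + 140 = 12*0 + 140 = 0 + 140 = 140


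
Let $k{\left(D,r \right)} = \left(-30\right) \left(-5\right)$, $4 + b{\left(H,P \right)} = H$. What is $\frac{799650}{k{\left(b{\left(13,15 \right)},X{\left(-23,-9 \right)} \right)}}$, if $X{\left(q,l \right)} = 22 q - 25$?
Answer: $5331$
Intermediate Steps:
$b{\left(H,P \right)} = -4 + H$
$X{\left(q,l \right)} = -25 + 22 q$
$k{\left(D,r \right)} = 150$
$\frac{799650}{k{\left(b{\left(13,15 \right)},X{\left(-23,-9 \right)} \right)}} = \frac{799650}{150} = 799650 \cdot \frac{1}{150} = 5331$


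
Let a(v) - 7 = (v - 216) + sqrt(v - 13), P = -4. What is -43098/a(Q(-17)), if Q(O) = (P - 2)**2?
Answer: 3727977/14953 + 21549*sqrt(23)/14953 ≈ 256.22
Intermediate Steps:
Q(O) = 36 (Q(O) = (-4 - 2)**2 = (-6)**2 = 36)
a(v) = -209 + v + sqrt(-13 + v) (a(v) = 7 + ((v - 216) + sqrt(v - 13)) = 7 + ((-216 + v) + sqrt(-13 + v)) = 7 + (-216 + v + sqrt(-13 + v)) = -209 + v + sqrt(-13 + v))
-43098/a(Q(-17)) = -43098/(-209 + 36 + sqrt(-13 + 36)) = -43098/(-209 + 36 + sqrt(23)) = -43098/(-173 + sqrt(23))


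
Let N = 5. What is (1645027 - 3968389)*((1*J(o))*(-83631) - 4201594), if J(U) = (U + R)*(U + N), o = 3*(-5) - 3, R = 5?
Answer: 42599383613346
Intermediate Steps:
o = -18 (o = -15 - 3 = -18)
J(U) = (5 + U)**2 (J(U) = (U + 5)*(U + 5) = (5 + U)*(5 + U) = (5 + U)**2)
(1645027 - 3968389)*((1*J(o))*(-83631) - 4201594) = (1645027 - 3968389)*((1*(25 + (-18)**2 + 10*(-18)))*(-83631) - 4201594) = -2323362*((1*(25 + 324 - 180))*(-83631) - 4201594) = -2323362*((1*169)*(-83631) - 4201594) = -2323362*(169*(-83631) - 4201594) = -2323362*(-14133639 - 4201594) = -2323362*(-18335233) = 42599383613346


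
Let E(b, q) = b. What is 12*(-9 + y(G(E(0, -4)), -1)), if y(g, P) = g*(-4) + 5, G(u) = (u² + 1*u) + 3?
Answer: -192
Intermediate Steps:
G(u) = 3 + u + u² (G(u) = (u² + u) + 3 = (u + u²) + 3 = 3 + u + u²)
y(g, P) = 5 - 4*g (y(g, P) = -4*g + 5 = 5 - 4*g)
12*(-9 + y(G(E(0, -4)), -1)) = 12*(-9 + (5 - 4*(3 + 0 + 0²))) = 12*(-9 + (5 - 4*(3 + 0 + 0))) = 12*(-9 + (5 - 4*3)) = 12*(-9 + (5 - 12)) = 12*(-9 - 7) = 12*(-16) = -192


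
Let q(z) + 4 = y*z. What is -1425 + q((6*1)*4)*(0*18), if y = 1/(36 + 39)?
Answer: -1425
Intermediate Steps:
y = 1/75 ≈ 0.013333
q(z) = -4 + z/75
-1425 + q((6*1)*4)*(0*18) = -1425 + (-4 + ((6*1)*4)/75)*(0*18) = -1425 + (-4 + (6*4)/75)*0 = -1425 + (-4 + (1/75)*24)*0 = -1425 + (-4 + 8/25)*0 = -1425 - 92/25*0 = -1425 + 0 = -1425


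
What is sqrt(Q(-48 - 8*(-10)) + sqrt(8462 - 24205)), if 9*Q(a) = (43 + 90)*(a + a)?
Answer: sqrt(8512 + 9*I*sqrt(15743))/3 ≈ 30.821 + 2.0355*I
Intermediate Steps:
Q(a) = 266*a/9 (Q(a) = ((43 + 90)*(a + a))/9 = (133*(2*a))/9 = (266*a)/9 = 266*a/9)
sqrt(Q(-48 - 8*(-10)) + sqrt(8462 - 24205)) = sqrt(266*(-48 - 8*(-10))/9 + sqrt(8462 - 24205)) = sqrt(266*(-48 + 80)/9 + sqrt(-15743)) = sqrt((266/9)*32 + I*sqrt(15743)) = sqrt(8512/9 + I*sqrt(15743))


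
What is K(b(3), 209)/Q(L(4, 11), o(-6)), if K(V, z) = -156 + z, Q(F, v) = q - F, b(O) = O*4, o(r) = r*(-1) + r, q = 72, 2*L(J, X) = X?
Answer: 106/133 ≈ 0.79699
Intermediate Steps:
L(J, X) = X/2
o(r) = 0 (o(r) = -r + r = 0)
b(O) = 4*O
Q(F, v) = 72 - F
K(b(3), 209)/Q(L(4, 11), o(-6)) = (-156 + 209)/(72 - 11/2) = 53/(72 - 1*11/2) = 53/(72 - 11/2) = 53/(133/2) = 53*(2/133) = 106/133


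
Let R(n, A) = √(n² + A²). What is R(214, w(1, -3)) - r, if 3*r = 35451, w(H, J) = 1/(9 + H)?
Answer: -11817 + √4579601/10 ≈ -11603.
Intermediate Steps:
R(n, A) = √(A² + n²)
r = 11817 (r = (⅓)*35451 = 11817)
R(214, w(1, -3)) - r = √((1/(9 + 1))² + 214²) - 1*11817 = √((1/10)² + 45796) - 11817 = √((⅒)² + 45796) - 11817 = √(1/100 + 45796) - 11817 = √(4579601/100) - 11817 = √4579601/10 - 11817 = -11817 + √4579601/10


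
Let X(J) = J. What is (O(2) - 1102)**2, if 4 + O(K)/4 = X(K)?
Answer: 1232100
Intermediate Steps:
O(K) = -16 + 4*K
(O(2) - 1102)**2 = ((-16 + 4*2) - 1102)**2 = ((-16 + 8) - 1102)**2 = (-8 - 1102)**2 = (-1110)**2 = 1232100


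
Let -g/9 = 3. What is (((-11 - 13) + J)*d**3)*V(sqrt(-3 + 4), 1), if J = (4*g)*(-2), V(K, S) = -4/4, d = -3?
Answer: 5184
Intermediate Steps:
g = -27 (g = -9*3 = -27)
V(K, S) = -1 (V(K, S) = -4*1/4 = -1)
J = 216 (J = (4*(-27))*(-2) = -108*(-2) = 216)
(((-11 - 13) + J)*d**3)*V(sqrt(-3 + 4), 1) = (((-11 - 13) + 216)*(-3)**3)*(-1) = ((-24 + 216)*(-27))*(-1) = (192*(-27))*(-1) = -5184*(-1) = 5184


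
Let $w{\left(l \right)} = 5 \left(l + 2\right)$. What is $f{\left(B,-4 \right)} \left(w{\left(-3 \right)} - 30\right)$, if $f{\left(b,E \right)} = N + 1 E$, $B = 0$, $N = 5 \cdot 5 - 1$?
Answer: $-700$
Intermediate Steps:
$N = 24$ ($N = 25 - 1 = 24$)
$w{\left(l \right)} = 10 + 5 l$ ($w{\left(l \right)} = 5 \left(2 + l\right) = 10 + 5 l$)
$f{\left(b,E \right)} = 24 + E$ ($f{\left(b,E \right)} = 24 + 1 E = 24 + E$)
$f{\left(B,-4 \right)} \left(w{\left(-3 \right)} - 30\right) = \left(24 - 4\right) \left(\left(10 + 5 \left(-3\right)\right) - 30\right) = 20 \left(\left(10 - 15\right) - 30\right) = 20 \left(-5 - 30\right) = 20 \left(-35\right) = -700$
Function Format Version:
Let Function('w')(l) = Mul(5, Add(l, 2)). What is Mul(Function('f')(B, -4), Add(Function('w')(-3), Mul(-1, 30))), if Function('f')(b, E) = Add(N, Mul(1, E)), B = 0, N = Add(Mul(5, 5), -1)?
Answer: -700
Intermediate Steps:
N = 24 (N = Add(25, -1) = 24)
Function('w')(l) = Add(10, Mul(5, l)) (Function('w')(l) = Mul(5, Add(2, l)) = Add(10, Mul(5, l)))
Function('f')(b, E) = Add(24, E) (Function('f')(b, E) = Add(24, Mul(1, E)) = Add(24, E))
Mul(Function('f')(B, -4), Add(Function('w')(-3), Mul(-1, 30))) = Mul(Add(24, -4), Add(Add(10, Mul(5, -3)), Mul(-1, 30))) = Mul(20, Add(Add(10, -15), -30)) = Mul(20, Add(-5, -30)) = Mul(20, -35) = -700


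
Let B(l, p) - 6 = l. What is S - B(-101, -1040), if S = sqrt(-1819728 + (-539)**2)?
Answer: 95 + I*sqrt(1529207) ≈ 95.0 + 1236.6*I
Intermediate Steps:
B(l, p) = 6 + l
S = I*sqrt(1529207) (S = sqrt(-1819728 + 290521) = sqrt(-1529207) = I*sqrt(1529207) ≈ 1236.6*I)
S - B(-101, -1040) = I*sqrt(1529207) - (6 - 101) = I*sqrt(1529207) - 1*(-95) = I*sqrt(1529207) + 95 = 95 + I*sqrt(1529207)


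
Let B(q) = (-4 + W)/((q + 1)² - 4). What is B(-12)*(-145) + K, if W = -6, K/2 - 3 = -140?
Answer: -30608/117 ≈ -261.61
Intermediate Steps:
K = -274 (K = 6 + 2*(-140) = 6 - 280 = -274)
B(q) = -10/(-4 + (1 + q)²) (B(q) = (-4 - 6)/((q + 1)² - 4) = -10/((1 + q)² - 4) = -10/(-4 + (1 + q)²))
B(-12)*(-145) + K = -10/(-4 + (1 - 12)²)*(-145) - 274 = -10/(-4 + (-11)²)*(-145) - 274 = -10/(-4 + 121)*(-145) - 274 = -10/117*(-145) - 274 = 1450/117 - 274 = -30608/117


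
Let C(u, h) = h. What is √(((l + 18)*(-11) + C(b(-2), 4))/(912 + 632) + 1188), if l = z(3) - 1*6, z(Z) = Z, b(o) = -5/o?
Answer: √707966846/772 ≈ 34.466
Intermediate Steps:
l = -3 (l = 3 - 1*6 = 3 - 6 = -3)
√(((l + 18)*(-11) + C(b(-2), 4))/(912 + 632) + 1188) = √(((-3 + 18)*(-11) + 4)/(912 + 632) + 1188) = √((15*(-11) + 4)/1544 + 1188) = √((-165 + 4)*(1/1544) + 1188) = √(-161*1/1544 + 1188) = √(-161/1544 + 1188) = √(1834111/1544) = √707966846/772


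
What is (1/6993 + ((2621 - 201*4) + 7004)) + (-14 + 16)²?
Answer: 61713226/6993 ≈ 8825.0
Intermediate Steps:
(1/6993 + ((2621 - 201*4) + 7004)) + (-14 + 16)² = (1/6993 + ((2621 - 804) + 7004)) + 2² = (1/6993 + (1817 + 7004)) + 4 = (1/6993 + 8821) + 4 = 61685254/6993 + 4 = 61713226/6993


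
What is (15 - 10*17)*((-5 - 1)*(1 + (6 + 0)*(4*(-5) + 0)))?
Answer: -110670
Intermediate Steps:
(15 - 10*17)*((-5 - 1)*(1 + (6 + 0)*(4*(-5) + 0))) = (15 - 170)*(-6*(1 + 6*(-20 + 0))) = -(-930)*(1 + 6*(-20)) = -(-930)*(1 - 120) = -(-930)*(-119) = -155*714 = -110670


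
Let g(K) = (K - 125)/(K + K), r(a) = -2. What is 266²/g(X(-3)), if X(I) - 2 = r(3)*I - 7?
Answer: -35378/31 ≈ -1141.2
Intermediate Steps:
X(I) = -5 - 2*I (X(I) = 2 + (-2*I - 7) = 2 + (-7 - 2*I) = -5 - 2*I)
g(K) = (-125 + K)/(2*K) (g(K) = (-125 + K)/((2*K)) = (-125 + K)*(1/(2*K)) = (-125 + K)/(2*K))
266²/g(X(-3)) = 266²/(((-125 + (-5 - 2*(-3)))/(2*(-5 - 2*(-3))))) = 70756/(((-125 + (-5 + 6))/(2*(-5 + 6)))) = 70756/(((½)*(-125 + 1)/1)) = 70756/(((½)*1*(-124))) = 70756/(-62) = 70756*(-1/62) = -35378/31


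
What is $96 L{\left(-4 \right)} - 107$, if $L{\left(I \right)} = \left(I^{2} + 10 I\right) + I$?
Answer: $-2795$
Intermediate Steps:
$L{\left(I \right)} = I^{2} + 11 I$
$96 L{\left(-4 \right)} - 107 = 96 \left(- 4 \left(11 - 4\right)\right) - 107 = 96 \left(\left(-4\right) 7\right) - 107 = 96 \left(-28\right) - 107 = -2688 - 107 = -2795$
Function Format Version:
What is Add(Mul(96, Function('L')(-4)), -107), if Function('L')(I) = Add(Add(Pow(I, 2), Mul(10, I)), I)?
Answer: -2795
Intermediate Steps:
Function('L')(I) = Add(Pow(I, 2), Mul(11, I))
Add(Mul(96, Function('L')(-4)), -107) = Add(Mul(96, Mul(-4, Add(11, -4))), -107) = Add(Mul(96, Mul(-4, 7)), -107) = Add(Mul(96, -28), -107) = Add(-2688, -107) = -2795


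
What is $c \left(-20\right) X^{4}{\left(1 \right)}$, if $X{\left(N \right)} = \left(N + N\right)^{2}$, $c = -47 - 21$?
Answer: $348160$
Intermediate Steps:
$c = -68$
$X{\left(N \right)} = 4 N^{2}$ ($X{\left(N \right)} = \left(2 N\right)^{2} = 4 N^{2}$)
$c \left(-20\right) X^{4}{\left(1 \right)} = \left(-68\right) \left(-20\right) \left(4 \cdot 1^{2}\right)^{4} = 1360 \left(4 \cdot 1\right)^{4} = 1360 \cdot 4^{4} = 1360 \cdot 256 = 348160$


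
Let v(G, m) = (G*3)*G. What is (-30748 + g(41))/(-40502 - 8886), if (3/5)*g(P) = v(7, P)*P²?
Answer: -381097/49388 ≈ -7.7164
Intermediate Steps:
v(G, m) = 3*G² (v(G, m) = (3*G)*G = 3*G²)
g(P) = 245*P² (g(P) = 5*((3*7²)*P²)/3 = 5*((3*49)*P²)/3 = 5*(147*P²)/3 = 245*P²)
(-30748 + g(41))/(-40502 - 8886) = (-30748 + 245*41²)/(-40502 - 8886) = (-30748 + 245*1681)/(-49388) = (-30748 + 411845)*(-1/49388) = 381097*(-1/49388) = -381097/49388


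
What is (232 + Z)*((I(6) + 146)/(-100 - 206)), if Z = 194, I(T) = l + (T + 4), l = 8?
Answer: -11644/51 ≈ -228.31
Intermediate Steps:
I(T) = 12 + T (I(T) = 8 + (T + 4) = 8 + (4 + T) = 12 + T)
(232 + Z)*((I(6) + 146)/(-100 - 206)) = (232 + 194)*(((12 + 6) + 146)/(-100 - 206)) = 426*((18 + 146)/(-306)) = 426*(164*(-1/306)) = 426*(-82/153) = -11644/51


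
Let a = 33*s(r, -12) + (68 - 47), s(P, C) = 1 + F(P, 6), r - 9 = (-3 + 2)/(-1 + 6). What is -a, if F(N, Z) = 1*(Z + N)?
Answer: -2712/5 ≈ -542.40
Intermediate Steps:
F(N, Z) = N + Z (F(N, Z) = 1*(N + Z) = N + Z)
r = 44/5 (r = 9 + (-3 + 2)/(-1 + 6) = 9 - 1/5 = 44/5 ≈ 8.8000)
s(P, C) = 7 + P (s(P, C) = 1 + (P + 6) = 1 + (6 + P) = 7 + P)
a = 2712/5 (a = 33*(7 + 44/5) + (68 - 47) = 33*(79/5) + 21 = 2607/5 + 21 = 2712/5 ≈ 542.40)
-a = -1*2712/5 = -2712/5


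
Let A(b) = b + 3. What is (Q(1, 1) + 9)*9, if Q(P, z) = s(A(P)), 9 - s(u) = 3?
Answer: 135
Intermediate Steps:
A(b) = 3 + b
s(u) = 6 (s(u) = 9 - 1*3 = 9 - 3 = 6)
Q(P, z) = 6
(Q(1, 1) + 9)*9 = (6 + 9)*9 = 15*9 = 135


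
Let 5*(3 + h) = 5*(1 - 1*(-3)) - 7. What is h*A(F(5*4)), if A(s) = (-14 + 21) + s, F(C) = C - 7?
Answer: -8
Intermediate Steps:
h = -⅖ (h = -3 + (5*(1 - 1*(-3)) - 7)/5 = -3 + (5*(1 + 3) - 7)/5 = -3 + (5*4 - 7)/5 = -3 + (20 - 7)/5 = -3 + (⅕)*13 = -3 + 13/5 = -⅖ ≈ -0.40000)
F(C) = -7 + C
A(s) = 7 + s
h*A(F(5*4)) = -2*(7 + (-7 + 5*4))/5 = -2*(7 + (-7 + 20))/5 = -2*(7 + 13)/5 = -⅖*20 = -8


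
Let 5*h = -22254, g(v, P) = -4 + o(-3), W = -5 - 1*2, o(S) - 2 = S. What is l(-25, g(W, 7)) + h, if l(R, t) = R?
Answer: -22379/5 ≈ -4475.8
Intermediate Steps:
o(S) = 2 + S
W = -7 (W = -5 - 2 = -7)
g(v, P) = -5 (g(v, P) = -4 + (2 - 3) = -4 - 1 = -5)
h = -22254/5 (h = (⅕)*(-22254) = -22254/5 ≈ -4450.8)
l(-25, g(W, 7)) + h = -25 - 22254/5 = -22379/5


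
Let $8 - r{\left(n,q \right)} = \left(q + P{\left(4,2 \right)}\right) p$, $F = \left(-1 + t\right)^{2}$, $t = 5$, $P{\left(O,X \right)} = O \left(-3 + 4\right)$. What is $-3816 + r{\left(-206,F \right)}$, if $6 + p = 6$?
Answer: $-3808$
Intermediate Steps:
$p = 0$ ($p = -6 + 6 = 0$)
$P{\left(O,X \right)} = O$ ($P{\left(O,X \right)} = O 1 = O$)
$F = 16$ ($F = \left(-1 + 5\right)^{2} = 4^{2} = 16$)
$r{\left(n,q \right)} = 8$ ($r{\left(n,q \right)} = 8 - \left(q + 4\right) 0 = 8 - \left(4 + q\right) 0 = 8 - 0 = 8 + 0 = 8$)
$-3816 + r{\left(-206,F \right)} = -3816 + 8 = -3808$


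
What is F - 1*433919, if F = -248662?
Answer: -682581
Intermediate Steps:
F - 1*433919 = -248662 - 1*433919 = -248662 - 433919 = -682581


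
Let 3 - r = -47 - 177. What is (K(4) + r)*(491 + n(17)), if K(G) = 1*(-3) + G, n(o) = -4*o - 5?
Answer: 95304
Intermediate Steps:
n(o) = -5 - 4*o
r = 227 (r = 3 - (-47 - 177) = 3 - 1*(-224) = 3 + 224 = 227)
K(G) = -3 + G
(K(4) + r)*(491 + n(17)) = ((-3 + 4) + 227)*(491 + (-5 - 4*17)) = (1 + 227)*(491 + (-5 - 68)) = 228*(491 - 73) = 228*418 = 95304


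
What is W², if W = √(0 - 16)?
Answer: -16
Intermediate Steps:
W = 4*I (W = √(-16) = 4*I ≈ 4.0*I)
W² = (4*I)² = -16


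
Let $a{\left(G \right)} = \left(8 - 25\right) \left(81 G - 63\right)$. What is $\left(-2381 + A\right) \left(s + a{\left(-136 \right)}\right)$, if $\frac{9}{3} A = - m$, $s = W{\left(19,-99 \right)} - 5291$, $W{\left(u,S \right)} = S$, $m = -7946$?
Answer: $\frac{146911259}{3} \approx 4.897 \cdot 10^{7}$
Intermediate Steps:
$s = -5390$ ($s = -99 - 5291 = -5390$)
$A = \frac{7946}{3}$ ($A = \frac{\left(-1\right) \left(-7946\right)}{3} = \frac{1}{3} \cdot 7946 = \frac{7946}{3} \approx 2648.7$)
$a{\left(G \right)} = 1071 - 1377 G$ ($a{\left(G \right)} = - 17 \left(-63 + 81 G\right) = 1071 - 1377 G$)
$\left(-2381 + A\right) \left(s + a{\left(-136 \right)}\right) = \left(-2381 + \frac{7946}{3}\right) \left(-5390 + \left(1071 - -187272\right)\right) = \frac{803 \left(-5390 + \left(1071 + 187272\right)\right)}{3} = \frac{803 \left(-5390 + 188343\right)}{3} = \frac{803}{3} \cdot 182953 = \frac{146911259}{3}$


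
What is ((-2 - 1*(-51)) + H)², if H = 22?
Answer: 5041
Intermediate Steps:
((-2 - 1*(-51)) + H)² = ((-2 - 1*(-51)) + 22)² = ((-2 + 51) + 22)² = (49 + 22)² = 71² = 5041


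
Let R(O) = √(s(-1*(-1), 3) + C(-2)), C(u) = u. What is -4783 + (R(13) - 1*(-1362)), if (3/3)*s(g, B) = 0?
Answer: -3421 + I*√2 ≈ -3421.0 + 1.4142*I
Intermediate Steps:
s(g, B) = 0
R(O) = I*√2 (R(O) = √(0 - 2) = √(-2) = I*√2)
-4783 + (R(13) - 1*(-1362)) = -4783 + (I*√2 - 1*(-1362)) = -4783 + (I*√2 + 1362) = -4783 + (1362 + I*√2) = -3421 + I*√2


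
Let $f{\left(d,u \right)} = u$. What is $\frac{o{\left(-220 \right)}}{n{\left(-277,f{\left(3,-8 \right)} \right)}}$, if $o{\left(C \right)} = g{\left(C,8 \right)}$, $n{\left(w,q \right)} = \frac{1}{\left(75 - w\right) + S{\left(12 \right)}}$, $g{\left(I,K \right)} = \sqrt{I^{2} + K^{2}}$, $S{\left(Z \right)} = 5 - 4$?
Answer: $1412 \sqrt{3029} \approx 77711.0$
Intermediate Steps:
$S{\left(Z \right)} = 1$ ($S{\left(Z \right)} = 5 - 4 = 1$)
$n{\left(w,q \right)} = \frac{1}{76 - w}$ ($n{\left(w,q \right)} = \frac{1}{\left(75 - w\right) + 1} = \frac{1}{76 - w}$)
$o{\left(C \right)} = \sqrt{64 + C^{2}}$ ($o{\left(C \right)} = \sqrt{C^{2} + 8^{2}} = \sqrt{C^{2} + 64} = \sqrt{64 + C^{2}}$)
$\frac{o{\left(-220 \right)}}{n{\left(-277,f{\left(3,-8 \right)} \right)}} = \frac{\sqrt{64 + \left(-220\right)^{2}}}{\frac{1}{76 - -277}} = \frac{\sqrt{64 + 48400}}{\frac{1}{76 + 277}} = \frac{\sqrt{48464}}{\frac{1}{353}} = 4 \sqrt{3029} \frac{1}{\frac{1}{353}} = 4 \sqrt{3029} \cdot 353 = 1412 \sqrt{3029}$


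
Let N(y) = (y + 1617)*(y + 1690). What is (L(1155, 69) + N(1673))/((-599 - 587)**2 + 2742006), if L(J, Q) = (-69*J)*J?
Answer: -80983455/4148602 ≈ -19.521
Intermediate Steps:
N(y) = (1617 + y)*(1690 + y)
L(J, Q) = -69*J**2
(L(1155, 69) + N(1673))/((-599 - 587)**2 + 2742006) = (-69*1155**2 + (2732730 + 1673**2 + 3307*1673))/((-599 - 587)**2 + 2742006) = (-69*1334025 + (2732730 + 2798929 + 5532611))/((-1186)**2 + 2742006) = (-92047725 + 11064270)/(1406596 + 2742006) = -80983455/4148602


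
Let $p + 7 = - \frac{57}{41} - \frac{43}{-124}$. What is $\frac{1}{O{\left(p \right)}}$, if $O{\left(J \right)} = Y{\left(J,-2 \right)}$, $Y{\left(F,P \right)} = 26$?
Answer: $\frac{1}{26} \approx 0.038462$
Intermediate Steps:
$p = - \frac{40893}{5084}$ ($p = -7 - \left(- \frac{43}{124} + \frac{57}{41}\right) = -7 - \frac{5305}{5084} = - \frac{40893}{5084} \approx -8.0435$)
$O{\left(J \right)} = 26$
$\frac{1}{O{\left(p \right)}} = \frac{1}{26}$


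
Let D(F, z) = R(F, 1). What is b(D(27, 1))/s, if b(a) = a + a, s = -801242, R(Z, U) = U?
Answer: -1/400621 ≈ -2.4961e-6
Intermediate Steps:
D(F, z) = 1
b(a) = 2*a
b(D(27, 1))/s = (2*1)/(-801242) = 2*(-1/801242) = -1/400621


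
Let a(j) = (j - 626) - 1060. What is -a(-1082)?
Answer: 2768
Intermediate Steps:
a(j) = -1686 + j (a(j) = (-626 + j) - 1060 = -1686 + j)
-a(-1082) = -(-1686 - 1082) = -1*(-2768) = 2768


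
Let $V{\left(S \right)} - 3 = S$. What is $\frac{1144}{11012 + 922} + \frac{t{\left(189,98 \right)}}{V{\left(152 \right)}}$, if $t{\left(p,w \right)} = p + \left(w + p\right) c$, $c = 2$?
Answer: $\frac{357037}{71145} \approx 5.0184$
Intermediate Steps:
$V{\left(S \right)} = 3 + S$
$t{\left(p,w \right)} = 2 w + 3 p$ ($t{\left(p,w \right)} = p + \left(w + p\right) 2 = p + \left(p + w\right) 2 = p + \left(2 p + 2 w\right) = 2 w + 3 p$)
$\frac{1144}{11012 + 922} + \frac{t{\left(189,98 \right)}}{V{\left(152 \right)}} = \frac{1144}{11012 + 922} + \frac{2 \cdot 98 + 3 \cdot 189}{3 + 152} = \frac{1144}{11934} + \frac{196 + 567}{155} = 1144 \cdot \frac{1}{11934} + 763 \cdot \frac{1}{155} = \frac{44}{459} + \frac{763}{155} = \frac{357037}{71145}$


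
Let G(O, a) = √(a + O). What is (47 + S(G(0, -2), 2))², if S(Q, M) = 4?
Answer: 2601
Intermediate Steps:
G(O, a) = √(O + a)
(47 + S(G(0, -2), 2))² = (47 + 4)² = 51² = 2601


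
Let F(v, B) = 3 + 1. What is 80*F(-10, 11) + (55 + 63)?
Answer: 438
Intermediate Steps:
F(v, B) = 4
80*F(-10, 11) + (55 + 63) = 80*4 + (55 + 63) = 320 + 118 = 438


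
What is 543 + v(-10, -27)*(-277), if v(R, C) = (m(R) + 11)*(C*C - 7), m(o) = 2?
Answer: -2599379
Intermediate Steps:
v(R, C) = -91 + 13*C² (v(R, C) = (2 + 11)*(C*C - 7) = 13*(C² - 7) = 13*(-7 + C²) = -91 + 13*C²)
543 + v(-10, -27)*(-277) = 543 + (-91 + 13*(-27)²)*(-277) = 543 + (-91 + 13*729)*(-277) = 543 + (-91 + 9477)*(-277) = 543 + 9386*(-277) = 543 - 2599922 = -2599379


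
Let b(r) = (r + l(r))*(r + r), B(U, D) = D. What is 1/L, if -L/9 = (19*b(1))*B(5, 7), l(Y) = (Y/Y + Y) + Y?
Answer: -1/9576 ≈ -0.00010443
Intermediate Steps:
l(Y) = 1 + 2*Y (l(Y) = (1 + Y) + Y = 1 + 2*Y)
b(r) = 2*r*(1 + 3*r) (b(r) = (r + (1 + 2*r))*(r + r) = (1 + 3*r)*(2*r) = 2*r*(1 + 3*r))
L = -9576 (L = -9*19*(2*1*(1 + 3*1))*7 = -9*19*(2*1*(1 + 3))*7 = -9*19*(2*1*4)*7 = -9*19*8*7 = -1368*7 = -9*1064 = -9576)
1/L = 1/(-9576) = -1/9576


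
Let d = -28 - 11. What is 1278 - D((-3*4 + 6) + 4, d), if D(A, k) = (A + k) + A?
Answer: 1321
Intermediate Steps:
d = -39
D(A, k) = k + 2*A
1278 - D((-3*4 + 6) + 4, d) = 1278 - (-39 + 2*((-3*4 + 6) + 4)) = 1278 - (-39 + 2*((-12 + 6) + 4)) = 1278 - (-39 + 2*(-6 + 4)) = 1278 - (-39 + 2*(-2)) = 1278 - (-39 - 4) = 1278 - 1*(-43) = 1278 + 43 = 1321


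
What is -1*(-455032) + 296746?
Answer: 751778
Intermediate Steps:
-1*(-455032) + 296746 = 455032 + 296746 = 751778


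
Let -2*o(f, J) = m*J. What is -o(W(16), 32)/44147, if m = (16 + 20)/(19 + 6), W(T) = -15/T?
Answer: 576/1103675 ≈ 0.00052189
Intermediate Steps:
m = 36/25 ≈ 1.4400
o(f, J) = -18*J/25
-o(W(16), 32)/44147 = -(-18/25*32)/44147 = -(-576)/(25*44147) = -1*(-576/1103675) = 576/1103675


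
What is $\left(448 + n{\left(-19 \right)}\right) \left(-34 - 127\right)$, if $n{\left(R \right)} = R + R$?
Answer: $-66010$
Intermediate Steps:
$n{\left(R \right)} = 2 R$
$\left(448 + n{\left(-19 \right)}\right) \left(-34 - 127\right) = \left(448 + 2 \left(-19\right)\right) \left(-34 - 127\right) = \left(448 - 38\right) \left(-34 - 127\right) = 410 \left(-161\right) = -66010$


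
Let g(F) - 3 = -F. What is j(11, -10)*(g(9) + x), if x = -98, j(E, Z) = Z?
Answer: 1040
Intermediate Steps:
g(F) = 3 - F
j(11, -10)*(g(9) + x) = -10*((3 - 1*9) - 98) = -10*((3 - 9) - 98) = -10*(-6 - 98) = -10*(-104) = 1040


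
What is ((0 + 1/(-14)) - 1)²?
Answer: 225/196 ≈ 1.1480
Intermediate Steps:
((0 + 1/(-14)) - 1)² = ((0 - 1/14) - 1)² = (-1/14 - 1)² = (-15/14)² = 225/196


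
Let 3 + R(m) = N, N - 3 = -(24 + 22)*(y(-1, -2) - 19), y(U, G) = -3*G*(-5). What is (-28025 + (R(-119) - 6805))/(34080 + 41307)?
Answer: -32576/75387 ≈ -0.43212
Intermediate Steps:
y(U, G) = 15*G
N = 2257 (N = 3 - (24 + 22)*(15*(-2) - 19) = 3 - 46*(-30 - 19) = 3 - 46*(-49) = 3 - 1*(-2254) = 3 + 2254 = 2257)
R(m) = 2254 (R(m) = -3 + 2257 = 2254)
(-28025 + (R(-119) - 6805))/(34080 + 41307) = (-28025 + (2254 - 6805))/(34080 + 41307) = (-28025 - 4551)/75387 = -32576*1/75387 = -32576/75387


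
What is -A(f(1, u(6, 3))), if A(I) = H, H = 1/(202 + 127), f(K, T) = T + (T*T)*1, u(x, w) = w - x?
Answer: -1/329 ≈ -0.0030395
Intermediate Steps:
f(K, T) = T + T² (f(K, T) = T + T²*1 = T + T²)
H = 1/329 ≈ 0.0030395
A(I) = 1/329
-A(f(1, u(6, 3))) = -1*1/329 = -1/329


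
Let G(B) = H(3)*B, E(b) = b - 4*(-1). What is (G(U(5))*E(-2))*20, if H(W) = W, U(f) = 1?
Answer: 120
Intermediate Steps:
E(b) = 4 + b (E(b) = b + 4 = 4 + b)
G(B) = 3*B
(G(U(5))*E(-2))*20 = ((3*1)*(4 - 2))*20 = (3*2)*20 = 6*20 = 120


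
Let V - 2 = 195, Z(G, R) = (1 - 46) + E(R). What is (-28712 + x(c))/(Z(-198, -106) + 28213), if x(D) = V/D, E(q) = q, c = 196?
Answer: -1875785/1833384 ≈ -1.0231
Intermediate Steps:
Z(G, R) = -45 + R (Z(G, R) = (1 - 46) + R = -45 + R)
V = 197 (V = 2 + 195 = 197)
x(D) = 197/D
(-28712 + x(c))/(Z(-198, -106) + 28213) = (-28712 + 197/196)/((-45 - 106) + 28213) = (-28712 + 197*(1/196))/(-151 + 28213) = (-28712 + 197/196)/28062 = -5627355/196*1/28062 = -1875785/1833384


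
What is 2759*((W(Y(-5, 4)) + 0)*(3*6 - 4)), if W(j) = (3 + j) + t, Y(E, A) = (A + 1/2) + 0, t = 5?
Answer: 482825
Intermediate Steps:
Y(E, A) = 1/2 + A (Y(E, A) = (A + 1/2) + 0 = (1/2 + A) + 0 = 1/2 + A)
W(j) = 8 + j (W(j) = (3 + j) + 5 = 8 + j)
2759*((W(Y(-5, 4)) + 0)*(3*6 - 4)) = 2759*(((8 + (1/2 + 4)) + 0)*(3*6 - 4)) = 2759*(((8 + 9/2) + 0)*(18 - 4)) = 2759*((25/2 + 0)*14) = 2759*((25/2)*14) = 2759*175 = 482825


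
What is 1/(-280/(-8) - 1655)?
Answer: -1/1620 ≈ -0.00061728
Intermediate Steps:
1/(-280/(-8) - 1655) = 1/(-280*(-⅛) - 1655) = 1/(35 - 1655) = 1/(-1620) = -1/1620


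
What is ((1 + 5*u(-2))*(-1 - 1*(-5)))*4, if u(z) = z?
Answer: -144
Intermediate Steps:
((1 + 5*u(-2))*(-1 - 1*(-5)))*4 = ((1 + 5*(-2))*(-1 - 1*(-5)))*4 = ((1 - 10)*(-1 + 5))*4 = -9*4*4 = -36*4 = -144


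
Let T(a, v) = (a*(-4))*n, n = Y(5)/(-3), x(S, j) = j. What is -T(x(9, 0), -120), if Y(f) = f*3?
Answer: 0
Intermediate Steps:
Y(f) = 3*f
n = -5 (n = (3*5)/(-3) = 15*(-⅓) = -5)
T(a, v) = 20*a (T(a, v) = (a*(-4))*(-5) = -4*a*(-5) = 20*a)
-T(x(9, 0), -120) = -20*0 = -1*0 = 0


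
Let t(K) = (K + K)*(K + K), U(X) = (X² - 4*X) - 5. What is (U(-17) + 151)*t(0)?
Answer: 0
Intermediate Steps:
U(X) = -5 + X² - 4*X
t(K) = 4*K² (t(K) = (2*K)*(2*K) = 4*K²)
(U(-17) + 151)*t(0) = ((-5 + (-17)² - 4*(-17)) + 151)*(4*0²) = ((-5 + 289 + 68) + 151)*(4*0) = (352 + 151)*0 = 503*0 = 0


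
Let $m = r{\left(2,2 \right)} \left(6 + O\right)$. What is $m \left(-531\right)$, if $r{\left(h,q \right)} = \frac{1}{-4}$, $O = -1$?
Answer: $\frac{2655}{4} \approx 663.75$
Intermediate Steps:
$r{\left(h,q \right)} = - \frac{1}{4}$
$m = - \frac{5}{4}$ ($m = - \frac{6 - 1}{4} = \left(- \frac{1}{4}\right) 5 = - \frac{5}{4} \approx -1.25$)
$m \left(-531\right) = \left(- \frac{5}{4}\right) \left(-531\right) = \frac{2655}{4}$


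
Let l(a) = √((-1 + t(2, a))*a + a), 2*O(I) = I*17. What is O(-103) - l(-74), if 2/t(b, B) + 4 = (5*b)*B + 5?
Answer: -1751/2 - 2*√27343/739 ≈ -875.95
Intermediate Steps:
t(b, B) = 2/(1 + 5*B*b) (t(b, B) = 2/(-4 + ((5*b)*B + 5)) = 2/(-4 + (5*B*b + 5)) = 2/(-4 + (5 + 5*B*b)) = 2/(1 + 5*B*b))
O(I) = 17*I/2 (O(I) = (I*17)/2 = (17*I)/2 = 17*I/2)
l(a) = √(a + a*(-1 + 2/(1 + 10*a))) (l(a) = √((-1 + 2/(1 + 5*a*2))*a + a) = √((-1 + 2/(1 + 10*a))*a + a) = √(a*(-1 + 2/(1 + 10*a)) + a) = √(a + a*(-1 + 2/(1 + 10*a))))
O(-103) - l(-74) = (17/2)*(-103) - √2*√(-74/(1 + 10*(-74))) = -1751/2 - √2*√(-74/(1 - 740)) = -1751/2 - √2*√(-74/(-739)) = -1751/2 - √2*√(-74*(-1/739)) = -1751/2 - √2*√(74/739) = -1751/2 - √2*√54686/739 = -1751/2 - 2*√27343/739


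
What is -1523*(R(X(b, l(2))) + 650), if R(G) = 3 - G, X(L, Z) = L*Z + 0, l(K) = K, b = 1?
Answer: -991473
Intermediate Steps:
X(L, Z) = L*Z
-1523*(R(X(b, l(2))) + 650) = -1523*((3 - 2) + 650) = -1523*(1 + 650) = -1523*651 = -991473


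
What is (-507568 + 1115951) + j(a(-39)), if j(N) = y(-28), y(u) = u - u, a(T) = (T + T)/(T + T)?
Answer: 608383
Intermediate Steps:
a(T) = 1 (a(T) = (2*T)/((2*T)) = (2*T)*(1/(2*T)) = 1)
y(u) = 0
j(N) = 0
(-507568 + 1115951) + j(a(-39)) = (-507568 + 1115951) + 0 = 608383 + 0 = 608383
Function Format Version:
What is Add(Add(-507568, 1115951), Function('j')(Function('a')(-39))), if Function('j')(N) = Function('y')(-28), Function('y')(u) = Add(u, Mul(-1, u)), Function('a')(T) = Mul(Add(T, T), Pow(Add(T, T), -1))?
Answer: 608383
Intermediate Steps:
Function('a')(T) = 1 (Function('a')(T) = Mul(Mul(2, T), Pow(Mul(2, T), -1)) = Mul(Mul(2, T), Mul(Rational(1, 2), Pow(T, -1))) = 1)
Function('y')(u) = 0
Function('j')(N) = 0
Add(Add(-507568, 1115951), Function('j')(Function('a')(-39))) = Add(Add(-507568, 1115951), 0) = Add(608383, 0) = 608383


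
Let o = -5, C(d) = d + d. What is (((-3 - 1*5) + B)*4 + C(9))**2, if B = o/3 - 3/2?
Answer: 6400/9 ≈ 711.11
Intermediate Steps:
C(d) = 2*d
B = -19/6 (B = -5/3 - 3/2 = -19/6 ≈ -3.1667)
(((-3 - 1*5) + B)*4 + C(9))**2 = (((-3 - 1*5) - 19/6)*4 + 2*9)**2 = (((-3 - 5) - 19/6)*4 + 18)**2 = ((-8 - 19/6)*4 + 18)**2 = (-67/6*4 + 18)**2 = (-134/3 + 18)**2 = (-80/3)**2 = 6400/9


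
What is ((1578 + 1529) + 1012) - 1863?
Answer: 2256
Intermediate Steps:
((1578 + 1529) + 1012) - 1863 = (3107 + 1012) - 1863 = 4119 - 1863 = 2256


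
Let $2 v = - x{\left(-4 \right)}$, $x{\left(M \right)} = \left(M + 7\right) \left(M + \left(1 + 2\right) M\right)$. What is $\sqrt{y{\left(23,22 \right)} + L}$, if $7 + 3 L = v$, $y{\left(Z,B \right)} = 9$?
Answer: $\frac{2 \sqrt{33}}{3} \approx 3.8297$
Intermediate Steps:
$x{\left(M \right)} = 4 M \left(7 + M\right)$ ($x{\left(M \right)} = \left(7 + M\right) \left(M + 3 M\right) = \left(7 + M\right) 4 M = 4 M \left(7 + M\right)$)
$v = 24$ ($v = \frac{\left(-1\right) 4 \left(-4\right) \left(7 - 4\right)}{2} = \frac{\left(-1\right) 4 \left(-4\right) 3}{2} = \frac{\left(-1\right) \left(-48\right)}{2} = \frac{1}{2} \cdot 48 = 24$)
$L = \frac{17}{3}$ ($L = - \frac{7}{3} + \frac{1}{3} \cdot 24 = - \frac{7}{3} + 8 = \frac{17}{3} \approx 5.6667$)
$\sqrt{y{\left(23,22 \right)} + L} = \sqrt{9 + \frac{17}{3}} = \sqrt{\frac{44}{3}} = \frac{2 \sqrt{33}}{3}$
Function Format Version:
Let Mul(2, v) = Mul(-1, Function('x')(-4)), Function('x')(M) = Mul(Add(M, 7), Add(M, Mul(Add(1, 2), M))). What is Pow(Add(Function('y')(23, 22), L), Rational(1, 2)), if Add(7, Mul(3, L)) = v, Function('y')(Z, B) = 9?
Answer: Mul(Rational(2, 3), Pow(33, Rational(1, 2))) ≈ 3.8297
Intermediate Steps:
Function('x')(M) = Mul(4, M, Add(7, M)) (Function('x')(M) = Mul(Add(7, M), Add(M, Mul(3, M))) = Mul(Add(7, M), Mul(4, M)) = Mul(4, M, Add(7, M)))
v = 24 (v = Mul(Rational(1, 2), Mul(-1, Mul(4, -4, Add(7, -4)))) = Mul(Rational(1, 2), Mul(-1, Mul(4, -4, 3))) = Mul(Rational(1, 2), Mul(-1, -48)) = Mul(Rational(1, 2), 48) = 24)
L = Rational(17, 3) (L = Add(Rational(-7, 3), Mul(Rational(1, 3), 24)) = Add(Rational(-7, 3), 8) = Rational(17, 3) ≈ 5.6667)
Pow(Add(Function('y')(23, 22), L), Rational(1, 2)) = Pow(Add(9, Rational(17, 3)), Rational(1, 2)) = Pow(Rational(44, 3), Rational(1, 2)) = Mul(Rational(2, 3), Pow(33, Rational(1, 2)))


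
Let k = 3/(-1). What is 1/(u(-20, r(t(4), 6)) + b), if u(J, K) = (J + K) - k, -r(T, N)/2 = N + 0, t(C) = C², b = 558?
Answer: 1/529 ≈ 0.0018904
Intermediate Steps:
k = -3 (k = 3*(-1) = -3)
r(T, N) = -2*N (r(T, N) = -2*(N + 0) = -2*N)
u(J, K) = 3 + J + K (u(J, K) = (J + K) - 1*(-3) = (J + K) + 3 = 3 + J + K)
1/(u(-20, r(t(4), 6)) + b) = 1/((3 - 20 - 2*6) + 558) = 1/((3 - 20 - 12) + 558) = 1/(-29 + 558) = 1/529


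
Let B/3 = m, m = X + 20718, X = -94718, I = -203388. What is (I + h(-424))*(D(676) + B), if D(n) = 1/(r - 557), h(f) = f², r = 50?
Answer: 2657625071612/507 ≈ 5.2419e+9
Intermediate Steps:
m = -74000 (m = -94718 + 20718 = -74000)
D(n) = -1/507 (D(n) = 1/(50 - 557) = 1/(-507) = -1/507)
B = -222000 (B = 3*(-74000) = -222000)
(I + h(-424))*(D(676) + B) = (-203388 + (-424)²)*(-1/507 - 222000) = (-203388 + 179776)*(-112554001/507) = -23612*(-112554001/507) = 2657625071612/507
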